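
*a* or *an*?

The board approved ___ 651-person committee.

The indefinite article is chosen by the initial *sound* of the following word, not its spelling.
The number *651* is spoken "six hundred …", beginning with /sɪks/ — a consonant sound.
So the article is *a*: The board approved a 651-person committee.

a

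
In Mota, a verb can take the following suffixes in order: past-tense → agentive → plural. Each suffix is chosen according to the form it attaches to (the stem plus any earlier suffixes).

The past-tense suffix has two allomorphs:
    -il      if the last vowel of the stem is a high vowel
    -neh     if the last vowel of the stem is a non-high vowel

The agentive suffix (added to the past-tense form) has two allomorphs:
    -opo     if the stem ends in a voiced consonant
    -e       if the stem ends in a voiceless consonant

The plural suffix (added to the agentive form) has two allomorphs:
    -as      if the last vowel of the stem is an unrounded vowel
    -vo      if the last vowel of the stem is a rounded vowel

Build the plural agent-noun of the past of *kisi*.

Since the last vowel of *kisi* is /i/ (a high vowel), it takes -il, giving *kisiil*.
The past-tense form *kisiil*: final consonant = /l/, voiced → -opo → *kisiilopo*.
The agentive form *kisiilopo*: last vowel = /o/, a rounded vowel → -vo → *kisiilopovo*.

kisiilopovo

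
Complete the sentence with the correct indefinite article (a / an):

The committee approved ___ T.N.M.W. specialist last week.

The indefinite article is chosen by the initial *sound* of the following word, not its spelling.
The initialism *T.N.M.W.* is read letter by letter; the first letter, T, is pronounced /tiː/, which begins with a consonant sound.
So the article is *a*: The committee approved a T.N.M.W. specialist last week.

a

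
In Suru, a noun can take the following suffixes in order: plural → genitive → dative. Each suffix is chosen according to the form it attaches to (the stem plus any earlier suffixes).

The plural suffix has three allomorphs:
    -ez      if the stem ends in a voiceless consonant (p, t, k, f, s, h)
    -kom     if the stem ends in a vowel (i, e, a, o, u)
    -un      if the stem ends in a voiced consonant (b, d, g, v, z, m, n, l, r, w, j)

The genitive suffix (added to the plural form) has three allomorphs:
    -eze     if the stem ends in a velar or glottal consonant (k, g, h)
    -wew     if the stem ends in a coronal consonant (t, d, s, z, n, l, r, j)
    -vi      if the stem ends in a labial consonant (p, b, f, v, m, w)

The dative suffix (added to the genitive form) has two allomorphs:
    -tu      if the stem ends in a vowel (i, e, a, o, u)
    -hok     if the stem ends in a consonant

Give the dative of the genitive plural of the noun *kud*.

The final sound of *kud* is /d/, which is a voiced consonant, so the plural suffix is -un, giving *kudun*.
Since the final consonant of the plural form *kudun* is /n/ (coronal), it takes -wew, giving *kudunwew*.
The final sound of the genitive form *kudunwew* is /w/, which is a consonant, so the dative suffix is -hok, giving *kudunwewhok*.

kudunwewhok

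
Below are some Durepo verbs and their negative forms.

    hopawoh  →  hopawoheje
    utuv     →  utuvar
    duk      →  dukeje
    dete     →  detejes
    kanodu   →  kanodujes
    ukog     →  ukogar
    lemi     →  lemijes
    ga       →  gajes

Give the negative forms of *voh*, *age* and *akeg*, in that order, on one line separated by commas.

The suffix is conditioned by the final sound: -eje when the stem ends in a voiceless consonant (*hopawoh*, *duk*); -ar when the stem ends in a voiced consonant (*utuv*, *ukog*); -jes when the stem ends in a vowel (*dete*, *kanodu*, *lemi*, *ga*).
Since the final sound of *voh* is /h/ (a voiceless consonant), it takes -eje, giving *voheje*.
*age* — final sound /e/ (a vowel) → -jes → *agejes*.
*akeg* — final sound /g/ (a voiced consonant) → -ar → *akegar*.

voheje, agejes, akegar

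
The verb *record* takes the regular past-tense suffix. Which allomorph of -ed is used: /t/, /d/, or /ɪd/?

/ɪd/

The stem *record* ends in /t/ or /d/.
The -ed suffix is realized as /ɪd/ after /t, d/; as /t/ after other voiceless consonants; and as /d/ after other voiced sounds.
So -ed on *record* is pronounced /ɪd/.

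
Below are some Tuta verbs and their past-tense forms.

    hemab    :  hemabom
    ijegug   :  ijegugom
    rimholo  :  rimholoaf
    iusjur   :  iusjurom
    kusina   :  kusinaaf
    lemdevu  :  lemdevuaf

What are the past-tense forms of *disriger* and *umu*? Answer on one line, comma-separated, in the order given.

The pattern is consonant vs. vowel: -om when the stem ends in a consonant (*hemab*, *ijegug*, *iusjur*); -af when the stem ends in a vowel (*rimholo*, *kusina*, *lemdevu*).
*disriger* — final sound /r/ (a consonant) → -om → *disrigerom*.
*umu* — final sound /u/ (a vowel) → -af → *umuaf*.

disrigerom, umuaf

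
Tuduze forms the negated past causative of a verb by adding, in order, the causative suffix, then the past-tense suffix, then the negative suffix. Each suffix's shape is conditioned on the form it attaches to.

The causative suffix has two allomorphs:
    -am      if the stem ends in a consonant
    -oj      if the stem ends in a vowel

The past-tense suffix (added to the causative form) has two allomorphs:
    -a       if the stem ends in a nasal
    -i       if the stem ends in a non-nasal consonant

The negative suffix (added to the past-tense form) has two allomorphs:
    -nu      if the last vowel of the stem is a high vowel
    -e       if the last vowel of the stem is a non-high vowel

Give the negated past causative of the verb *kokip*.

kokipamae

*kokip* — final sound /p/ (a consonant) → -am → *kokipam*.
The causative form *kokipam*: final consonant = /m/, a nasal → -a → *kokipama*.
The past-tense form *kokipama* — last vowel /a/ (a non-high vowel) → -e → *kokipamae*.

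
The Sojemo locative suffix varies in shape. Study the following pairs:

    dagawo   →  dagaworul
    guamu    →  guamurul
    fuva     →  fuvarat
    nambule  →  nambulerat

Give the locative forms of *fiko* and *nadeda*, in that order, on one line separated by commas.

Looking at the last vowel of each stem: -rul when the last vowel of the stem is a rounded vowel (*dagawo*, *guamu*); -rat when the last vowel of the stem is an unrounded vowel (*fuva*, *nambule*).
*fiko* — last vowel /o/ (a rounded vowel) → -rul → *fikorul*.
*nadeda*: last vowel = /a/, an unrounded vowel → -rat → *nadedarat*.

fikorul, nadedarat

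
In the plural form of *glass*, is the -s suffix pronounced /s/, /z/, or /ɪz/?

The stem *glass* ends in a sibilant (/s, z, ʃ, ʒ, tʃ, dʒ/).
The plural suffix surfaces as /ɪz/ after sibilants, /s/ after other voiceless consonants, and /z/ after other voiced sounds.
So the plural -s on *glass* is pronounced /ɪz/.

/ɪz/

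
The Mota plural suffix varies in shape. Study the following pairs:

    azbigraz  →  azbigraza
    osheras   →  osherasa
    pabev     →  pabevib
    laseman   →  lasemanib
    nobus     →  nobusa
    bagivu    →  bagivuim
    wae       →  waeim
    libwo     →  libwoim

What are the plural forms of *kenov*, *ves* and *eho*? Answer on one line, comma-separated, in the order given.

kenovib, vesa, ehoim

The alternation tracks the final sound of the stem — -a when the stem ends in a sibilant (*azbigraz*, *osheras*, *nobus*); -ib when the stem ends in a non-sibilant consonant (*pabev*, *laseman*); -im when the stem ends in a vowel (*bagivu*, *wae*, *libwo*).
The final sound of *kenov* is /v/, which is a non-sibilant consonant, so the suffix is -ib, giving *kenovib*.
*ves*: final sound = /s/, a sibilant → -a → *vesa*.
*eho*: final sound = /o/, a vowel → -im → *ehoim*.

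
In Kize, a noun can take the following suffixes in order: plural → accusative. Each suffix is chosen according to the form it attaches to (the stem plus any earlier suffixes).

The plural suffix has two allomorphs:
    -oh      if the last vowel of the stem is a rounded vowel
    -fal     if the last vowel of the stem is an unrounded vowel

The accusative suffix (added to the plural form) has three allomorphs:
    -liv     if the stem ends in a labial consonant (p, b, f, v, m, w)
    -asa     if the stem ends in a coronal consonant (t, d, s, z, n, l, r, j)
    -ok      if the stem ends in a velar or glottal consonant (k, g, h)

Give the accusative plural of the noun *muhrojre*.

*muhrojre* — last vowel /e/ (an unrounded vowel) → -fal → *muhrojrefal*.
The plural form *muhrojrefal*: final consonant = /l/, coronal → -asa → *muhrojrefalasa*.

muhrojrefalasa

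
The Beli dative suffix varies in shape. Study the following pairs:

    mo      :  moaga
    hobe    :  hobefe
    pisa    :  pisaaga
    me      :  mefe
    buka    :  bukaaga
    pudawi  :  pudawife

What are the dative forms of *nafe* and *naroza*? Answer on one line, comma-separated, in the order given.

nafefe, narozaaga

The alternation tracks the last vowel of the stem — -fe when the last vowel of the stem is a front vowel (*hobe*, *me*, *pudawi*); -aga when the last vowel of the stem is a back vowel (*mo*, *pisa*, *buka*).
*nafe* — last vowel /e/ (a front vowel) → -fe → *nafefe*.
The last vowel of *naroza* is /a/, which is a back vowel, so the suffix is -aga, giving *narozaaga*.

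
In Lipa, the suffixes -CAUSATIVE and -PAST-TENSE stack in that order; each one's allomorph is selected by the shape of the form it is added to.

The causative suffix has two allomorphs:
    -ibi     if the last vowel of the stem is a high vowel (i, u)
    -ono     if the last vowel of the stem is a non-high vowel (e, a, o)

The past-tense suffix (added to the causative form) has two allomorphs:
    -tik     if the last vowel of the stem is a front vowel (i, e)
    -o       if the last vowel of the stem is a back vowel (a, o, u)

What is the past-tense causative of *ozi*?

*ozi* — last vowel /i/ (a high vowel) → -ibi → *oziibi*.
Since the last vowel of the causative form *oziibi* is /i/ (a front vowel), it takes -tik, giving *oziibitik*.

oziibitik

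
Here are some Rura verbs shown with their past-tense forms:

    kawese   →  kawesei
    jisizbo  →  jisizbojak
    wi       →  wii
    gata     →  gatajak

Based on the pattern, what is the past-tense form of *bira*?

birajak

The pattern is front/back vowel harmony: -i when the last vowel of the stem is a front vowel (*kawese*, *wi*); -jak when the last vowel of the stem is a back vowel (*jisizbo*, *gata*).
The last vowel of *bira* is /a/, which is a back vowel, so the suffix is -jak, giving *birajak*.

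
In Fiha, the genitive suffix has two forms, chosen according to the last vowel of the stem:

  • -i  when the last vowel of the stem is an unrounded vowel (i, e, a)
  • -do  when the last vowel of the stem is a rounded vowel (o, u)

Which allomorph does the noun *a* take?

-i

*a*: last vowel = /a/, an unrounded vowel → -i.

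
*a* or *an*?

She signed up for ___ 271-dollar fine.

a

The indefinite article is chosen by the initial *sound* of the following word, not its spelling.
The number *271* is spoken "two hundred …", beginning with /tuː/ — a consonant sound.
So the article is *a*: She signed up for a 271-dollar fine.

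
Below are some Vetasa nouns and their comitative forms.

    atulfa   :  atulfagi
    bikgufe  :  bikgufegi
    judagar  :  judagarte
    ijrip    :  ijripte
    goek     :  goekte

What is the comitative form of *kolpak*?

Looking at the final sound of each stem: -te when the stem ends in a consonant (*judagar*, *ijrip*, *goek*); -gi when the stem ends in a vowel (*atulfa*, *bikgufe*).
*kolpak* — final sound /k/ (a consonant) → -te → *kolpakte*.

kolpakte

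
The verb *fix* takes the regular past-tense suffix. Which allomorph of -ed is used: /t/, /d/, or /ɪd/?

/t/

The stem *fix* ends in a voiceless consonant other than /t/.
The -ed suffix is realized as /ɪd/ after /t, d/; as /t/ after other voiceless consonants; and as /d/ after other voiced sounds.
So -ed on *fix* is pronounced /t/.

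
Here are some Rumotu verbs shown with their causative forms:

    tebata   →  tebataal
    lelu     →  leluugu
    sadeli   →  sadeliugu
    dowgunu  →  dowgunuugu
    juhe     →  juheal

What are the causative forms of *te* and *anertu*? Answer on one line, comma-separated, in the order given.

teal, anertuugu

The pattern is height harmony: -ugu when the last vowel of the stem is a high vowel (*lelu*, *sadeli*, *dowgunu*); -al when the last vowel of the stem is a non-high vowel (*tebata*, *juhe*).
Since the last vowel of *te* is /e/ (a non-high vowel), it takes -al, giving *teal*.
The last vowel of *anertu* is /u/, which is a high vowel, so the suffix is -ugu, giving *anertuugu*.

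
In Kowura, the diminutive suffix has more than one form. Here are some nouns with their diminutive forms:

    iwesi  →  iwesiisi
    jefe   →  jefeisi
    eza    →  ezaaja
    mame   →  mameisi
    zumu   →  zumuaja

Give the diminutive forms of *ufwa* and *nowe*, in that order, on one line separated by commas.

ufwaaja, noweisi

Looking at the last vowel of each stem: -isi when the last vowel of the stem is a front vowel (*iwesi*, *jefe*, *mame*); -aja when the last vowel of the stem is a back vowel (*eza*, *zumu*).
Since the last vowel of *ufwa* is /a/ (a back vowel), it takes -aja, giving *ufwaaja*.
Since the last vowel of *nowe* is /e/ (a front vowel), it takes -isi, giving *noweisi*.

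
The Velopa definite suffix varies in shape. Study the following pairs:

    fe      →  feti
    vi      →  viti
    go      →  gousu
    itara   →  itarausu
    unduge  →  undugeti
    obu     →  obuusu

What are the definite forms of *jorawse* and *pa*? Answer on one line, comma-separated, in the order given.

jorawseti, pausu

Looking at the last vowel of each stem: -ti when the last vowel of the stem is a front vowel (*fe*, *vi*, *unduge*); -usu when the last vowel of the stem is a back vowel (*go*, *itara*, *obu*).
*jorawse*: last vowel = /e/, a front vowel → -ti → *jorawseti*.
*pa*: last vowel = /a/, a back vowel → -usu → *pausu*.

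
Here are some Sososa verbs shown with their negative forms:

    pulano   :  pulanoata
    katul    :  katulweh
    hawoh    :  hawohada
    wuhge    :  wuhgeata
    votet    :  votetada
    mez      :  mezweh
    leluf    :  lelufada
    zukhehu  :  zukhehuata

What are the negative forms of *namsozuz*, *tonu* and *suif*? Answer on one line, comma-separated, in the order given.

Looking at the final sound of each stem: -ada when the stem ends in a voiceless consonant (*hawoh*, *votet*, *leluf*); -weh when the stem ends in a voiced consonant (*katul*, *mez*); -ata when the stem ends in a vowel (*pulano*, *wuhge*, *zukhehu*).
Since the final sound of *namsozuz* is /z/ (a voiced consonant), it takes -weh, giving *namsozuzweh*.
*tonu* — final sound /u/ (a vowel) → -ata → *tonuata*.
*suif*: final sound = /f/, a voiceless consonant → -ada → *suifada*.

namsozuzweh, tonuata, suifada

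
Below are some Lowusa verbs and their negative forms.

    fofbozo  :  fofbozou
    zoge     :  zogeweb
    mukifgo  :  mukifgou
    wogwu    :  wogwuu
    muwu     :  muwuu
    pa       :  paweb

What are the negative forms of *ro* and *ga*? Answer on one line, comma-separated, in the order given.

Looking at the last vowel of each stem: -u when the last vowel of the stem is a rounded vowel (*fofbozo*, *mukifgo*, *wogwu*, *muwu*); -web when the last vowel of the stem is an unrounded vowel (*zoge*, *pa*).
*ro* — last vowel /o/ (a rounded vowel) → -u → *rou*.
*ga* — last vowel /a/ (an unrounded vowel) → -web → *gaweb*.

rou, gaweb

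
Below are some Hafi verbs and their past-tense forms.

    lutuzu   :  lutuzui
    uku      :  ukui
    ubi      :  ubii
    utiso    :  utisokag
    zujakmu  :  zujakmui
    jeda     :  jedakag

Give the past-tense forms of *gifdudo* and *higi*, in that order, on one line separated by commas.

Looking at the last vowel of each stem: -i when the last vowel of the stem is a high vowel (*lutuzu*, *uku*, *ubi*, *zujakmu*); -kag when the last vowel of the stem is a non-high vowel (*utiso*, *jeda*).
*gifdudo*: last vowel = /o/, a non-high vowel → -kag → *gifdudokag*.
The last vowel of *higi* is /i/, which is a high vowel, so the suffix is -i, giving *higii*.

gifdudokag, higii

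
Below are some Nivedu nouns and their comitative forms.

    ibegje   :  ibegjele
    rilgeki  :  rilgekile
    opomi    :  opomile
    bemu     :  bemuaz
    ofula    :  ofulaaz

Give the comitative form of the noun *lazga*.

lazgaaz

The pattern is front/back vowel harmony: -le when the last vowel of the stem is a front vowel (*ibegje*, *rilgeki*, *opomi*); -az when the last vowel of the stem is a back vowel (*bemu*, *ofula*).
The last vowel of *lazga* is /a/, which is a back vowel, so the suffix is -az, giving *lazgaaz*.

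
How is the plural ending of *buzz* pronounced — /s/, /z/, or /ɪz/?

The stem *buzz* ends in a sibilant (/s, z, ʃ, ʒ, tʃ, dʒ/).
The plural suffix surfaces as /ɪz/ after sibilants, /s/ after other voiceless consonants, and /z/ after other voiced sounds.
So the plural -s on *buzz* is pronounced /ɪz/.

/ɪz/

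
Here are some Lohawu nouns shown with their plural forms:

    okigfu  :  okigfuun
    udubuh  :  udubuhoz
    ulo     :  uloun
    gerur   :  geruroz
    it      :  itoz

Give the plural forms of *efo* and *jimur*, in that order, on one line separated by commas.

efoun, jimuroz

The suffix is conditioned by the final sound: -oz when the stem ends in a consonant (*udubuh*, *gerur*, *it*); -un when the stem ends in a vowel (*okigfu*, *ulo*).
Since the final sound of *efo* is /o/ (a vowel), it takes -un, giving *efoun*.
*jimur* — final sound /r/ (a consonant) → -oz → *jimuroz*.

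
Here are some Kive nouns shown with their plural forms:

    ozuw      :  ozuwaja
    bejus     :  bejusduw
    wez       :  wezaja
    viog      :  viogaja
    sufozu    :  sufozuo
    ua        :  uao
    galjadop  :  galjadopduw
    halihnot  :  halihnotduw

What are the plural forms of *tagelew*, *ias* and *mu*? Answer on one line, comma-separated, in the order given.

The pattern is voicing of the final sound: -duw when the stem ends in a voiceless consonant (*bejus*, *galjadop*, *halihnot*); -aja when the stem ends in a voiced consonant (*ozuw*, *wez*, *viog*); -o when the stem ends in a vowel (*sufozu*, *ua*).
*tagelew*: final sound = /w/, a voiced consonant → -aja → *tagelewaja*.
*ias*: final sound = /s/, a voiceless consonant → -duw → *iasduw*.
Since the final sound of *mu* is /u/ (a vowel), it takes -o, giving *muo*.

tagelewaja, iasduw, muo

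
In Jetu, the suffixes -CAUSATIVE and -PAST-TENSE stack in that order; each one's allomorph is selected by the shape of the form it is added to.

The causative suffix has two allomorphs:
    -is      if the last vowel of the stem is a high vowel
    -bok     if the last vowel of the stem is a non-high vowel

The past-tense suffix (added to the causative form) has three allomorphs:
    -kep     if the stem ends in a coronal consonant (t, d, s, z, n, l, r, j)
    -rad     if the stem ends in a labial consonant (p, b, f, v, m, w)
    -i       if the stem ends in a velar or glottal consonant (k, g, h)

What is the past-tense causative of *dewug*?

dewugiskep

*dewug*: last vowel = /u/, a high vowel → -is → *dewugis*.
The causative form *dewugis* — final consonant /s/ (coronal) → -kep → *dewugiskep*.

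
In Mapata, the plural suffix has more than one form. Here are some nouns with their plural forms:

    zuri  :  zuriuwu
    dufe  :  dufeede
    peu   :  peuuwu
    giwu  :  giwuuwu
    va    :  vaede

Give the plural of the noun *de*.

The suffix is conditioned by the last vowel: -uwu when the last vowel of the stem is a high vowel (*zuri*, *peu*, *giwu*); -ede when the last vowel of the stem is a non-high vowel (*dufe*, *va*).
The last vowel of *de* is /e/, which is a non-high vowel, so the suffix is -ede, giving *deede*.

deede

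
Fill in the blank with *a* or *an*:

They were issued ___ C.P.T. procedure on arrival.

The indefinite article is chosen by the initial *sound* of the following word, not its spelling.
The initialism *C.P.T.* is read letter by letter; the first letter, C, is pronounced /siː/, which begins with a consonant sound.
So the article is *a*: They were issued a C.P.T. procedure on arrival.

a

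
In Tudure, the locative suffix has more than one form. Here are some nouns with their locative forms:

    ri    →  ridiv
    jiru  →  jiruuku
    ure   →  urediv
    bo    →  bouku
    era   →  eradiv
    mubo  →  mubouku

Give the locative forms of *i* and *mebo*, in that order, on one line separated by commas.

The pattern is rounding harmony: -uku when the last vowel of the stem is a rounded vowel (*jiru*, *bo*, *mubo*); -div when the last vowel of the stem is an unrounded vowel (*ri*, *ure*, *era*).
*i*: last vowel = /i/, an unrounded vowel → -div → *idiv*.
*mebo*: last vowel = /o/, a rounded vowel → -uku → *mebouku*.

idiv, mebouku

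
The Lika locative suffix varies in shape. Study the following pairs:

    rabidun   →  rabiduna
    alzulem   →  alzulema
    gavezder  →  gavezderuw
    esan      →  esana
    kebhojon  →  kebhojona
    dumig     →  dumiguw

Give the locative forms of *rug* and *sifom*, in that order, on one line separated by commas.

The suffix is conditioned by the final consonant: -a when the stem ends in a nasal (*rabidun*, *alzulem*, *esan*, *kebhojon*); -uw when the stem ends in a non-nasal consonant (*gavezder*, *dumig*).
*rug*: final consonant = /g/, non-nasal → -uw → *ruguw*.
*sifom* — final consonant /m/ (a nasal) → -a → *sifoma*.

ruguw, sifoma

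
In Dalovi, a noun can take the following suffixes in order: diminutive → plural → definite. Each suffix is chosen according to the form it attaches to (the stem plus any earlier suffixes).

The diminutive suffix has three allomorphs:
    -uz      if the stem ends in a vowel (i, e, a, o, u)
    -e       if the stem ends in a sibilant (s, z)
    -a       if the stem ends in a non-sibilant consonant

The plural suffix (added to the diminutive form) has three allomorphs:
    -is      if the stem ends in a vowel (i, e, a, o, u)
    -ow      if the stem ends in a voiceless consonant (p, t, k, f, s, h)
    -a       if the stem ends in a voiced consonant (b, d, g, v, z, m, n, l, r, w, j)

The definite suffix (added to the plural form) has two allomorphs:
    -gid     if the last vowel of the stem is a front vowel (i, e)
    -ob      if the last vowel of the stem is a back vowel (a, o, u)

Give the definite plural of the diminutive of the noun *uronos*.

uronoseisgid

The final sound of *uronos* is /s/, which is a sibilant, so the diminutive suffix is -e, giving *uronose*.
The diminutive form *uronose*: final sound = /e/, a vowel → -is → *uronoseis*.
The plural form *uronoseis*: last vowel = /i/, a front vowel → -gid → *uronoseisgid*.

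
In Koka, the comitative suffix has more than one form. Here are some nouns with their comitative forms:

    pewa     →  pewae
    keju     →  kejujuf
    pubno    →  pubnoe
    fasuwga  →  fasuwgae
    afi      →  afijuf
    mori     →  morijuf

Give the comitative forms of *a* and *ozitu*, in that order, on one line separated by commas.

ae, ozitujuf

The alternation tracks the last vowel of the stem — -juf when the last vowel of the stem is a high vowel (*keju*, *afi*, *mori*); -e when the last vowel of the stem is a non-high vowel (*pewa*, *pubno*, *fasuwga*).
*a* — last vowel /a/ (a non-high vowel) → -e → *ae*.
*ozitu*: last vowel = /u/, a high vowel → -juf → *ozitujuf*.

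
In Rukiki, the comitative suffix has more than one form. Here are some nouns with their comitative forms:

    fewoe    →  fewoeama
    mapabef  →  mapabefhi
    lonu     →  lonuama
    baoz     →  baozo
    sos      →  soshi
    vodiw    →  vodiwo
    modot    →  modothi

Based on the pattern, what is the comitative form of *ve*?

Looking at the final sound of each stem: -hi when the stem ends in a voiceless consonant (*mapabef*, *sos*, *modot*); -o when the stem ends in a voiced consonant (*baoz*, *vodiw*); -ama when the stem ends in a vowel (*fewoe*, *lonu*).
*ve*: final sound = /e/, a vowel → -ama → *veama*.

veama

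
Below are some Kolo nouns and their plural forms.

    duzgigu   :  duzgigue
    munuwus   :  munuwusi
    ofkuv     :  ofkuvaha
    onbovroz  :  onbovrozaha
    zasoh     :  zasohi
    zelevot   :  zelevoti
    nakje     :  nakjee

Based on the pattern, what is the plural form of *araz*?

The suffix is conditioned by the final sound: -i when the stem ends in a voiceless consonant (*munuwus*, *zasoh*, *zelevot*); -aha when the stem ends in a voiced consonant (*ofkuv*, *onbovroz*); -e when the stem ends in a vowel (*duzgigu*, *nakje*).
*araz* — final sound /z/ (a voiced consonant) → -aha → *arazaha*.

arazaha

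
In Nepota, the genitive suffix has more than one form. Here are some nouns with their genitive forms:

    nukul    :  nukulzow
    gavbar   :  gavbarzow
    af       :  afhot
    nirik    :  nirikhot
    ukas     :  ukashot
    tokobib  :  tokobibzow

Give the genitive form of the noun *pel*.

pelzow

The pattern is voicing of the final consonant: -hot when the stem ends in a voiceless consonant (*af*, *nirik*, *ukas*); -zow when the stem ends in a voiced consonant (*nukul*, *gavbar*, *tokobib*).
*pel*: final consonant = /l/, voiced → -zow → *pelzow*.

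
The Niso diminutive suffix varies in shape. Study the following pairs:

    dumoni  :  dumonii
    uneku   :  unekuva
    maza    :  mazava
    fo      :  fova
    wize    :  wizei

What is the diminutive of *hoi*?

The suffix is conditioned by the last vowel: -i when the last vowel of the stem is a front vowel (*dumoni*, *wize*); -va when the last vowel of the stem is a back vowel (*uneku*, *maza*, *fo*).
The last vowel of *hoi* is /i/, which is a front vowel, so the suffix is -i, giving *hoii*.

hoii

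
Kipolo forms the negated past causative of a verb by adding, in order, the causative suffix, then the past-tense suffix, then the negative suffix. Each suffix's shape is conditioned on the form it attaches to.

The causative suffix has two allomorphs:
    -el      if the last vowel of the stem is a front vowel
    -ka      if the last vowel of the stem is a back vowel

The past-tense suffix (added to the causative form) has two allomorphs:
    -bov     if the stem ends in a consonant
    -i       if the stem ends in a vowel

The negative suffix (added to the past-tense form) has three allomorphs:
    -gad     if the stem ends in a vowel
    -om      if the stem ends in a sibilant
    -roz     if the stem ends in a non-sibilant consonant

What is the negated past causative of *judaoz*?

*judaoz* — last vowel /o/ (a back vowel) → -ka → *judaozka*.
The causative form *judaozka*: final sound = /a/, a vowel → -i → *judaozkai*.
Since the final sound of the past-tense form *judaozkai* is /i/ (a vowel), it takes -gad, giving *judaozkaigad*.

judaozkaigad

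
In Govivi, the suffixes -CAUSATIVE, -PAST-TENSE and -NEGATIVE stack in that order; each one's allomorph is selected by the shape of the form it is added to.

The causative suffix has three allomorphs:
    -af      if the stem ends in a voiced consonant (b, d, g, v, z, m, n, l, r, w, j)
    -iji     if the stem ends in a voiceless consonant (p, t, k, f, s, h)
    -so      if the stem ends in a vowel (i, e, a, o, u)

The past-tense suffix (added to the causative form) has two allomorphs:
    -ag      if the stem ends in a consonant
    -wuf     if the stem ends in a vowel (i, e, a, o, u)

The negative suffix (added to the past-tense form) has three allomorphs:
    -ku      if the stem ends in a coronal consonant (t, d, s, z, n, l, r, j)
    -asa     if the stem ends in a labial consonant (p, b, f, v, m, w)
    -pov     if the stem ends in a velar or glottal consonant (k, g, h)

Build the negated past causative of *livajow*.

The final sound of *livajow* is /w/, which is a voiced consonant, so the causative suffix is -af, giving *livajowaf*.
The final sound of the causative form *livajowaf* is /f/, which is a consonant, so the past-tense suffix is -ag, giving *livajowafag*.
The final consonant of the past-tense form *livajowafag* is /g/, which is velar/glottal, so the negative suffix is -pov, giving *livajowafagpov*.

livajowafagpov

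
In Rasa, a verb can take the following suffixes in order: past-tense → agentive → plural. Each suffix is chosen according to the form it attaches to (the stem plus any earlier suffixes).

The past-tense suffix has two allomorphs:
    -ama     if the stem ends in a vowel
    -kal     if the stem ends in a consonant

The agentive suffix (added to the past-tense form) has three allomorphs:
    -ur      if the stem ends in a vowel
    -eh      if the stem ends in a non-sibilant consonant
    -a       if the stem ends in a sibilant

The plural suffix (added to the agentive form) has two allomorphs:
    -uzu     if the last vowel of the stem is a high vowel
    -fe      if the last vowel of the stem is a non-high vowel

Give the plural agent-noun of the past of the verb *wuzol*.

The final sound of *wuzol* is /l/, which is a consonant, so the past-tense suffix is -kal, giving *wuzolkal*.
The final sound of the past-tense form *wuzolkal* is /l/, which is a non-sibilant consonant, so the agentive suffix is -eh, giving *wuzolkaleh*.
The agentive form *wuzolkaleh*: last vowel = /e/, a non-high vowel → -fe → *wuzolkalehfe*.

wuzolkalehfe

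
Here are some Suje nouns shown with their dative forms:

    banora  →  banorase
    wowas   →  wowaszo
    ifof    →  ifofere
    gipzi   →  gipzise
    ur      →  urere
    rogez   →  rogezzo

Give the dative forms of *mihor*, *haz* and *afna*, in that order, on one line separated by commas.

mihorere, hazzo, afnase

Looking at the final sound of each stem: -zo when the stem ends in a sibilant (*wowas*, *rogez*); -ere when the stem ends in a non-sibilant consonant (*ifof*, *ur*); -se when the stem ends in a vowel (*banora*, *gipzi*).
*mihor* — final sound /r/ (a non-sibilant consonant) → -ere → *mihorere*.
*haz*: final sound = /z/, a sibilant → -zo → *hazzo*.
*afna*: final sound = /a/, a vowel → -se → *afnase*.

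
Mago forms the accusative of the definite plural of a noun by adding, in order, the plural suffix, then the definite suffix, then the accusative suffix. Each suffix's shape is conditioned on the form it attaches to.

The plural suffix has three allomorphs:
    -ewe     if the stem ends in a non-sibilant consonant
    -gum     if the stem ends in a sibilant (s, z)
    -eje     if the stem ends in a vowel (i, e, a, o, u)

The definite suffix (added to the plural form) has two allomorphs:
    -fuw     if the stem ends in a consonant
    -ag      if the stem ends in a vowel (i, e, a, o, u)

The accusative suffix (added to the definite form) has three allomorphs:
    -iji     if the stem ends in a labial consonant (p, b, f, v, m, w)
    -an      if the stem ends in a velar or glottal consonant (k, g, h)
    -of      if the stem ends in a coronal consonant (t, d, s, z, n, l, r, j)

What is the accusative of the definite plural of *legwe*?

legweejeagan

*legwe*: final sound = /e/, a vowel → -eje → *legweeje*.
The plural form *legweeje*: final sound = /e/, a vowel → -ag → *legweejeag*.
The definite form *legweejeag*: final consonant = /g/, velar/glottal → -an → *legweejeagan*.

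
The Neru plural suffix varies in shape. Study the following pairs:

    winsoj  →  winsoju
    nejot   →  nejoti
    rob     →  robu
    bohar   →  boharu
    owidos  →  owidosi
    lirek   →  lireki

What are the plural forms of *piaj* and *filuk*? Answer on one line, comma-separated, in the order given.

The pattern is voicing of the final consonant: -i when the stem ends in a voiceless consonant (*nejot*, *owidos*, *lirek*); -u when the stem ends in a voiced consonant (*winsoj*, *rob*, *bohar*).
*piaj*: final consonant = /j/, voiced → -u → *piaju*.
Since the final consonant of *filuk* is /k/ (voiceless), it takes -i, giving *filuki*.

piaju, filuki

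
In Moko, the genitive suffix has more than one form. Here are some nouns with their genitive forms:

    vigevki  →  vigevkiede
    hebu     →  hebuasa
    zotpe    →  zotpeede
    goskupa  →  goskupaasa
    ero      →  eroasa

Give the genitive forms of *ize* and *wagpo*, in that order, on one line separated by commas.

izeede, wagpoasa

Looking at the last vowel of each stem: -ede when the last vowel of the stem is a front vowel (*vigevki*, *zotpe*); -asa when the last vowel of the stem is a back vowel (*hebu*, *goskupa*, *ero*).
Since the last vowel of *ize* is /e/ (a front vowel), it takes -ede, giving *izeede*.
The last vowel of *wagpo* is /o/, which is a back vowel, so the suffix is -asa, giving *wagpoasa*.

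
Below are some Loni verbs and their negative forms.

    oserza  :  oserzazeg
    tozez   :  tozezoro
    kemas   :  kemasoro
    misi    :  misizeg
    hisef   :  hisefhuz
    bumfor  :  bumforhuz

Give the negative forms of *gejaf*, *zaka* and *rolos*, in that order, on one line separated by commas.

The alternation tracks the final sound of the stem — -oro when the stem ends in a sibilant (*tozez*, *kemas*); -huz when the stem ends in a non-sibilant consonant (*hisef*, *bumfor*); -zeg when the stem ends in a vowel (*oserza*, *misi*).
*gejaf*: final sound = /f/, a non-sibilant consonant → -huz → *gejafhuz*.
Since the final sound of *zaka* is /a/ (a vowel), it takes -zeg, giving *zakazeg*.
*rolos* — final sound /s/ (a sibilant) → -oro → *rolosoro*.

gejafhuz, zakazeg, rolosoro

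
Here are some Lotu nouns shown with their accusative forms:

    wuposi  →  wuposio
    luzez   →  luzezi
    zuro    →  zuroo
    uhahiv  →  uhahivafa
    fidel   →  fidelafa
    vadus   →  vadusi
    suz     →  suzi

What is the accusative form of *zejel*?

zejelafa

The suffix is conditioned by the final sound: -i when the stem ends in a sibilant (*luzez*, *vadus*, *suz*); -afa when the stem ends in a non-sibilant consonant (*uhahiv*, *fidel*); -o when the stem ends in a vowel (*wuposi*, *zuro*).
*zejel* — final sound /l/ (a non-sibilant consonant) → -afa → *zejelafa*.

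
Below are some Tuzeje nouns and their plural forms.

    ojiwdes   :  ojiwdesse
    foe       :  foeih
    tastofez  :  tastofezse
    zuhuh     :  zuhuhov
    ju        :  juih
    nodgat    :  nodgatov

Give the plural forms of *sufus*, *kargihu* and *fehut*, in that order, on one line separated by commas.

The suffix is conditioned by the final sound: -se when the stem ends in a sibilant (*ojiwdes*, *tastofez*); -ov when the stem ends in a non-sibilant consonant (*zuhuh*, *nodgat*); -ih when the stem ends in a vowel (*foe*, *ju*).
*sufus* — final sound /s/ (a sibilant) → -se → *sufusse*.
The final sound of *kargihu* is /u/, which is a vowel, so the suffix is -ih, giving *kargihuih*.
*fehut* — final sound /t/ (a non-sibilant consonant) → -ov → *fehutov*.

sufusse, kargihuih, fehutov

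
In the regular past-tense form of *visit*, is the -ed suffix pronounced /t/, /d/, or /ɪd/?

The stem *visit* ends in /t/ or /d/.
The -ed suffix is realized as /ɪd/ after /t, d/; as /t/ after other voiceless consonants; and as /d/ after other voiced sounds.
So -ed on *visit* is pronounced /ɪd/.

/ɪd/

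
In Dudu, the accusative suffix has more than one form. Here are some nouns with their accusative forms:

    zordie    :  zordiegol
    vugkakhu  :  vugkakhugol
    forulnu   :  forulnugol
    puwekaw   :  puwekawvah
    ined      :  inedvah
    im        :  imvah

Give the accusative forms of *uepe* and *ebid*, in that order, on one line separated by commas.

The alternation tracks the final sound of the stem — -vah when the stem ends in a consonant (*puwekaw*, *ined*, *im*); -gol when the stem ends in a vowel (*zordie*, *vugkakhu*, *forulnu*).
The final sound of *uepe* is /e/, which is a vowel, so the suffix is -gol, giving *uepegol*.
*ebid* — final sound /d/ (a consonant) → -vah → *ebidvah*.

uepegol, ebidvah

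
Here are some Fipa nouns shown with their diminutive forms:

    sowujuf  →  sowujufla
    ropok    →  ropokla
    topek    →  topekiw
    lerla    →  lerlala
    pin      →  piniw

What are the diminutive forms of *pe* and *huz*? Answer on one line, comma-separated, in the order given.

The alternation tracks the last vowel of the stem — -iw when the last vowel of the stem is a front vowel (*topek*, *pin*); -la when the last vowel of the stem is a back vowel (*sowujuf*, *ropok*, *lerla*).
*pe*: last vowel = /e/, a front vowel → -iw → *peiw*.
*huz* — last vowel /u/ (a back vowel) → -la → *huzla*.

peiw, huzla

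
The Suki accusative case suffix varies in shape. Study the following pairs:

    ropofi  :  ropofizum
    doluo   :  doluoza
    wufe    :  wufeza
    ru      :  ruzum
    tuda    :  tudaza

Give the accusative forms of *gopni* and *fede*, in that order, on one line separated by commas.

The pattern is height harmony: -zum when the last vowel of the stem is a high vowel (*ropofi*, *ru*); -za when the last vowel of the stem is a non-high vowel (*doluo*, *wufe*, *tuda*).
The last vowel of *gopni* is /i/, which is a high vowel, so the suffix is -zum, giving *gopnizum*.
*fede*: last vowel = /e/, a non-high vowel → -za → *fedeza*.

gopnizum, fedeza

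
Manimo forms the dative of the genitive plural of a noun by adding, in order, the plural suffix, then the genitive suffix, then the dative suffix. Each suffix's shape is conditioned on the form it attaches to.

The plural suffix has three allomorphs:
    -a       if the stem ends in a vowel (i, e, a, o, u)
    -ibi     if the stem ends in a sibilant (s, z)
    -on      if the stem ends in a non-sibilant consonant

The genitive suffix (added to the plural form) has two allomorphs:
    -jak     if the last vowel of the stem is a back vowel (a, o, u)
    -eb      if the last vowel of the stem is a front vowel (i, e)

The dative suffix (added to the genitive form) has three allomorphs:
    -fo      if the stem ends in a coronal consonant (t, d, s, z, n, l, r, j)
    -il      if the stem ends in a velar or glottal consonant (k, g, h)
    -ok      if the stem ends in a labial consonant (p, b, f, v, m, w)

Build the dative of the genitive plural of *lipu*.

lipuajakil

*lipu* — final sound /u/ (a vowel) → -a → *lipua*.
The last vowel of the plural form *lipua* is /a/, which is a back vowel, so the genitive suffix is -jak, giving *lipuajak*.
The genitive form *lipuajak* — final consonant /k/ (velar/glottal) → -il → *lipuajakil*.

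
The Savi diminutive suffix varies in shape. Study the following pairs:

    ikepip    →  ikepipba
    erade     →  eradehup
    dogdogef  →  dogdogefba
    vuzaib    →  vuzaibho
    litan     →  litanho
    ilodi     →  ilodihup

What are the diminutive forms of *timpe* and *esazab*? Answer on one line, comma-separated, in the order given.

Looking at the final sound of each stem: -ba when the stem ends in a voiceless consonant (*ikepip*, *dogdogef*); -ho when the stem ends in a voiced consonant (*vuzaib*, *litan*); -hup when the stem ends in a vowel (*erade*, *ilodi*).
Since the final sound of *timpe* is /e/ (a vowel), it takes -hup, giving *timpehup*.
*esazab* — final sound /b/ (a voiced consonant) → -ho → *esazabho*.

timpehup, esazabho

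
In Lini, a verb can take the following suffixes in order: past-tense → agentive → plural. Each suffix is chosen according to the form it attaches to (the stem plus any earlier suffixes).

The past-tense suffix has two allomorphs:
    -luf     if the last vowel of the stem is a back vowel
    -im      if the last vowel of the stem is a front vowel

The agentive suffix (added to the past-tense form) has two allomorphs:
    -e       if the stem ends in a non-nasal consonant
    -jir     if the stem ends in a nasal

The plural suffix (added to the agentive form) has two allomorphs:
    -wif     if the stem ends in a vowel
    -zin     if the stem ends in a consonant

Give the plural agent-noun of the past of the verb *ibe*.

ibeimjirzin

*ibe*: last vowel = /e/, a front vowel → -im → *ibeim*.
The past-tense form *ibeim* — final consonant /m/ (a nasal) → -jir → *ibeimjir*.
Since the final sound of the agentive form *ibeimjir* is /r/ (a consonant), it takes -zin, giving *ibeimjirzin*.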